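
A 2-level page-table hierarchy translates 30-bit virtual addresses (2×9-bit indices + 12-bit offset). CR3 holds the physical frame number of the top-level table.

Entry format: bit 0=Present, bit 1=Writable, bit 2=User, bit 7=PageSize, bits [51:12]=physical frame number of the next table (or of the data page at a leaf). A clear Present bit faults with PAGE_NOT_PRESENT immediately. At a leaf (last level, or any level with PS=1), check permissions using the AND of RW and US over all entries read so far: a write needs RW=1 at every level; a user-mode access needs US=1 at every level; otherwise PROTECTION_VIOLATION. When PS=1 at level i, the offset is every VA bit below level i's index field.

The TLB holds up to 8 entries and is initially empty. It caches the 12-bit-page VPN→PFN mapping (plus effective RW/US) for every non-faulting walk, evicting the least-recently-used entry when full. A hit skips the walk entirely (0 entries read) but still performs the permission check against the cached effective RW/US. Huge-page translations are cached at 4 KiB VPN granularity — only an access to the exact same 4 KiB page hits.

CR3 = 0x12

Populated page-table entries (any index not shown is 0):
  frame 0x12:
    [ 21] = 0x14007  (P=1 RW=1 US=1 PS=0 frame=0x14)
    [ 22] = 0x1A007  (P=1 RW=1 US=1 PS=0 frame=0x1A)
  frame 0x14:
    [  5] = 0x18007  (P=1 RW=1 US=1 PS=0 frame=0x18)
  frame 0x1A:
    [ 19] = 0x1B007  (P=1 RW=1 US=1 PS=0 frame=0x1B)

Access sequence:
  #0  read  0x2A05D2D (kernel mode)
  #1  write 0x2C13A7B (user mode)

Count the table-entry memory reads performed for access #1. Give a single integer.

Trace:
#0 VA=0x2A05D2D (r,kernel):
  L0 @0x12[21] → 0x14007  P=1,RW=1,US=1,PS=0
  L1 @0x14[5] → 0x18007  P=1,RW=1,US=1,PS=0
  ✓ 0x18D2D  — 2 lookups
#1 VA=0x2C13A7B (w,user):
  L0 @0x12[22] → 0x1A007  P=1,RW=1,US=1,PS=0
  L1 @0x1A[19] → 0x1B007  P=1,RW=1,US=1,PS=0
  ✓ 0x1BA7B  — 2 lookups

Entries read for #1: 2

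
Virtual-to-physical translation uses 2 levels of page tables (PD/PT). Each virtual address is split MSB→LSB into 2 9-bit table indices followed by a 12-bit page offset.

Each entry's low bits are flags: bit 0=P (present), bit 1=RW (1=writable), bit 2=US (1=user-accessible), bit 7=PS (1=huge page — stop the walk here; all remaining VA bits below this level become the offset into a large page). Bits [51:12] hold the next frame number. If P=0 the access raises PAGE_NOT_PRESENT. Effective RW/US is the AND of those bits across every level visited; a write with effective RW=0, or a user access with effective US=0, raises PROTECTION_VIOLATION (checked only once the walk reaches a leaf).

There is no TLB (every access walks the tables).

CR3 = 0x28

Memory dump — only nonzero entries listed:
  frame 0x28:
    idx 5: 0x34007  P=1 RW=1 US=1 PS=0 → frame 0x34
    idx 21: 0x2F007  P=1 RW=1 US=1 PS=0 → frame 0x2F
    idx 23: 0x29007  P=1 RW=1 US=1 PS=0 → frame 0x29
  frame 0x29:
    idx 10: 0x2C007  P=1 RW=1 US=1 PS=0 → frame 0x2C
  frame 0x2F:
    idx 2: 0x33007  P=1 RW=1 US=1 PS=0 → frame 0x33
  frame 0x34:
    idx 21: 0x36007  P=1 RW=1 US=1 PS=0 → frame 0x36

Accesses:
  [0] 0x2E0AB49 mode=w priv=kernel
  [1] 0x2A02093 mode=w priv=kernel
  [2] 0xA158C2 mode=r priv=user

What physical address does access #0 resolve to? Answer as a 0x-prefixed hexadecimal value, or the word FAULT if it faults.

Per-access translation:
#0 VA=0x2E0AB49 (w,kernel):
  L0: frame=0x28 idx=23 entry=0x29007 [P=1 RW=1 US=1 PS=0]
  L1: frame=0x29 idx=10 entry=0x2C007 [P=1 RW=1 US=1 PS=0]
  ✓ 0x2CB49  — 2 lookups
#1 VA=0x2A02093 (w,kernel):
  L0: frame=0x28 idx=21 entry=0x2F007 [P=1 RW=1 US=1 PS=0]
  L1: frame=0x2F idx=2 entry=0x33007 [P=1 RW=1 US=1 PS=0]
  ✓ 0x33093  — 2 lookups
#2 VA=0xA158C2 (r,user):
  L0: frame=0x28 idx=5 entry=0x34007 [P=1 RW=1 US=1 PS=0]
  L1: frame=0x34 idx=21 entry=0x36007 [P=1 RW=1 US=1 PS=0]
  ✓ 0x368C2  — 2 lookups

Access #0 PA: 0x2CB49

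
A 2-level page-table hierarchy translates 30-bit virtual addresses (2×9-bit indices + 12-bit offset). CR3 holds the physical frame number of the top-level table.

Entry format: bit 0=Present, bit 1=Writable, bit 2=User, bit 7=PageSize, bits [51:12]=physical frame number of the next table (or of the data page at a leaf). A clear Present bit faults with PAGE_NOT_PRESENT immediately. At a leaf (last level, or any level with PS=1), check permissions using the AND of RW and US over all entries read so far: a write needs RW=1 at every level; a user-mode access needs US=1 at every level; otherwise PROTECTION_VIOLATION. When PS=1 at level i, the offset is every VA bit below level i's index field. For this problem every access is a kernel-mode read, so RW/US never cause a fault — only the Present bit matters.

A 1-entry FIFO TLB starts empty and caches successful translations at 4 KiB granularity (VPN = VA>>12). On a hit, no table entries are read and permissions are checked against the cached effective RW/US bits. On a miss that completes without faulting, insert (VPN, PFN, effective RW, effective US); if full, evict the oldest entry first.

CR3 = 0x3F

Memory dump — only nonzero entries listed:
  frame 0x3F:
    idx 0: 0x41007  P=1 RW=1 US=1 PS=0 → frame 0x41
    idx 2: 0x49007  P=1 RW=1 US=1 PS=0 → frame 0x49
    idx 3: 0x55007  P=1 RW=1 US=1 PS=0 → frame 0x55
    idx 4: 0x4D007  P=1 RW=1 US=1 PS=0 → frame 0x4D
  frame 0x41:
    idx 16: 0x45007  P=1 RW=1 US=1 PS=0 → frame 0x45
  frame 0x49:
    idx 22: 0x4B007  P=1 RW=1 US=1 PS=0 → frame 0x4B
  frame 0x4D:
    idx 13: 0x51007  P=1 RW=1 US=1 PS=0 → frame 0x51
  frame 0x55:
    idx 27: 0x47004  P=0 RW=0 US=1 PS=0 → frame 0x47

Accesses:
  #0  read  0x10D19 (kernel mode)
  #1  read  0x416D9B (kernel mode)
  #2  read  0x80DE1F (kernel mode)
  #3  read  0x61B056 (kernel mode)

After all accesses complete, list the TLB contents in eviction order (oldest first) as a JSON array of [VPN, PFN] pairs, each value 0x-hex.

Per-access translation:
#0 VA=0x10D19 (r,kernel):
  L0 @0x3F[0] → 0x41007  P=1,RW=1,US=1,PS=0
  L1 @0x41[16] → 0x45007  P=1,RW=1,US=1,PS=0
  → PA=0x45D19  (2 entries read)
#1 VA=0x416D9B (r,kernel):
  L0 @0x3F[2] → 0x49007  P=1,RW=1,US=1,PS=0
  L1 @0x49[22] → 0x4B007  P=1,RW=1,US=1,PS=0
  → PA=0x4BD9B  (2 entries read)
#2 VA=0x80DE1F (r,kernel):
  L0 @0x3F[4] → 0x4D007  P=1,RW=1,US=1,PS=0
  L1 @0x4D[13] → 0x51007  P=1,RW=1,US=1,PS=0
  → PA=0x51E1F  (2 entries read)
#3 VA=0x61B056 (r,kernel):
  L0 @0x3F[3] → 0x55007  P=1,RW=1,US=1,PS=0
  L1 @0x55[27] → 0x47004  P=0,RW=0,US=1,PS=0
  → PAGE_NOT_PRESENT  (2 entries read)

TLB: [["0x80D", "0x51"]]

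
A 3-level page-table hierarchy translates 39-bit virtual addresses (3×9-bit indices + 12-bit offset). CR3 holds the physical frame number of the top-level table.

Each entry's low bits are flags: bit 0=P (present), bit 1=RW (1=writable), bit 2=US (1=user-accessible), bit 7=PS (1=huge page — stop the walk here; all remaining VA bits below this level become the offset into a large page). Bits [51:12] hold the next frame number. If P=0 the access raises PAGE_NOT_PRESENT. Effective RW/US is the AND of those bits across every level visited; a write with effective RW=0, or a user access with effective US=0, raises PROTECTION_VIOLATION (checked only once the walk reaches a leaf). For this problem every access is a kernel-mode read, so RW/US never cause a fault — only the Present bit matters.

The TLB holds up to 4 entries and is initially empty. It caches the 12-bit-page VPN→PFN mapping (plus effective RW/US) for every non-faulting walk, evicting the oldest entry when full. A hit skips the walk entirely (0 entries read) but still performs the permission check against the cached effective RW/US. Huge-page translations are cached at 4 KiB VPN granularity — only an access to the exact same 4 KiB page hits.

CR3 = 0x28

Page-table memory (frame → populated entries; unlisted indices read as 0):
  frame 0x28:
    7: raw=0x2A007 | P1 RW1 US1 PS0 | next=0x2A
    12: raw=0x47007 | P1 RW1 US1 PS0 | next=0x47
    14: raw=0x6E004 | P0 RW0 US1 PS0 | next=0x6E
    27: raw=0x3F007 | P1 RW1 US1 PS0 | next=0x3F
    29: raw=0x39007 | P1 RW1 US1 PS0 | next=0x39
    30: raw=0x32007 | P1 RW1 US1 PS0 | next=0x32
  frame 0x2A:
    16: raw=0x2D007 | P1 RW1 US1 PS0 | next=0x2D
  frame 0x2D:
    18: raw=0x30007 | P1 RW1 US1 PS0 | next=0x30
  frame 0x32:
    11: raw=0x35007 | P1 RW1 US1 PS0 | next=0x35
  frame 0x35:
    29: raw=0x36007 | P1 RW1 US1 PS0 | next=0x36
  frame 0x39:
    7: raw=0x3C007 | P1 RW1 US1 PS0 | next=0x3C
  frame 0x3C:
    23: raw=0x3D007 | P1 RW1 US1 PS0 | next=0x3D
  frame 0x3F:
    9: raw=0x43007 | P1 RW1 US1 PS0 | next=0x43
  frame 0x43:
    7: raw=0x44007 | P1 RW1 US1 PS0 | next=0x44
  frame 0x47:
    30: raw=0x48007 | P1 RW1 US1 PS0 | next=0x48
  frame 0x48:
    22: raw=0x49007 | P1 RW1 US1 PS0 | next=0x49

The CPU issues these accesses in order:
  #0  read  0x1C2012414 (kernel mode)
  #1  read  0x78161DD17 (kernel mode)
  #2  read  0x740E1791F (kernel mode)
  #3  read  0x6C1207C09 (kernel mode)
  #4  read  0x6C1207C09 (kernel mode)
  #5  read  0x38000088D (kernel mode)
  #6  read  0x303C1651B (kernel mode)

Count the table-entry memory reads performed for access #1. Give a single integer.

Walk each access:
#0 VA=0x1C2012414 (r,kernel):
  L0: frame=0x28 idx=7 entry=0x2A007 [P=1 RW=1 US=1 PS=0]
  L1: frame=0x2A idx=16 entry=0x2D007 [P=1 RW=1 US=1 PS=0]
  L2: frame=0x2D idx=18 entry=0x30007 [P=1 RW=1 US=1 PS=0]
  ⇒ phys 0x30414  [3 reads]
#1 VA=0x78161DD17 (r,kernel):
  L0: frame=0x28 idx=30 entry=0x32007 [P=1 RW=1 US=1 PS=0]
  L1: frame=0x32 idx=11 entry=0x35007 [P=1 RW=1 US=1 PS=0]
  L2: frame=0x35 idx=29 entry=0x36007 [P=1 RW=1 US=1 PS=0]
  ⇒ phys 0x36D17  [3 reads]
#2 VA=0x740E1791F (r,kernel):
  L0: frame=0x28 idx=29 entry=0x39007 [P=1 RW=1 US=1 PS=0]
  L1: frame=0x39 idx=7 entry=0x3C007 [P=1 RW=1 US=1 PS=0]
  L2: frame=0x3C idx=23 entry=0x3D007 [P=1 RW=1 US=1 PS=0]
  ⇒ phys 0x3D91F  [3 reads]
#3 VA=0x6C1207C09 (r,kernel):
  L0: frame=0x28 idx=27 entry=0x3F007 [P=1 RW=1 US=1 PS=0]
  L1: frame=0x3F idx=9 entry=0x43007 [P=1 RW=1 US=1 PS=0]
  L2: frame=0x43 idx=7 entry=0x44007 [P=1 RW=1 US=1 PS=0]
  ⇒ phys 0x44C09  [3 reads]
#4 VA=0x6C1207C09 (r,kernel):
  TLB hit vpn=0x6C1207 → PA=0x44C09
#5 VA=0x38000088D (r,kernel):
  L0: frame=0x28 idx=14 entry=0x6E004 [P=0 RW=0 US=1 PS=0]
  ⇒ fault: PAGE_NOT_PRESENT  — 1 lookups
#6 VA=0x303C1651B (r,kernel):
  L0: frame=0x28 idx=12 entry=0x47007 [P=1 RW=1 US=1 PS=0]
  L1: frame=0x47 idx=30 entry=0x48007 [P=1 RW=1 US=1 PS=0]
  L2: frame=0x48 idx=22 entry=0x49007 [P=1 RW=1 US=1 PS=0]
  ⇒ phys 0x4951B  [3 reads]

Entries read for #1: 3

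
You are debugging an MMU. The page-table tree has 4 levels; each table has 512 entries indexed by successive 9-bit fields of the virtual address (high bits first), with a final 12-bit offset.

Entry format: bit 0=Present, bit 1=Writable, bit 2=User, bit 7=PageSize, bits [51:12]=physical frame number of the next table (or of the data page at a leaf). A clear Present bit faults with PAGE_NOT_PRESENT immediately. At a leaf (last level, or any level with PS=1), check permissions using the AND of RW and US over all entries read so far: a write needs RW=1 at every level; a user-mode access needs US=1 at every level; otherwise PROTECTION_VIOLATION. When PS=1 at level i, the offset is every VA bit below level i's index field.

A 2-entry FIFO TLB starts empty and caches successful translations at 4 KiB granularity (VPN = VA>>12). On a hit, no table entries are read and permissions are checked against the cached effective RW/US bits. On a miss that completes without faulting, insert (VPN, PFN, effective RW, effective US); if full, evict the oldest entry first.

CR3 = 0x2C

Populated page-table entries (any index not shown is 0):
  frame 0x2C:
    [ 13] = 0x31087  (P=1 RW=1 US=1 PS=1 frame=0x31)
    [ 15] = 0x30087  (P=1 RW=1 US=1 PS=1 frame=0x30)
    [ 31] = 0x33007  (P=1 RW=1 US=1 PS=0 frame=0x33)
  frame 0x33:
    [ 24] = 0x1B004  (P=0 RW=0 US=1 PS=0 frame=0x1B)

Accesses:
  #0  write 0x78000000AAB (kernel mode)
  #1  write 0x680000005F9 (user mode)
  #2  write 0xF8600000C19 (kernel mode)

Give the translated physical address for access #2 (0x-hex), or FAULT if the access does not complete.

Walk each access:
#0 VA=0x78000000AAB (w,kernel):
  lvl0: tbl 0x2C, slot 15 ⇒ 0x30087 (P1/RW1/US1/PS1)
  ✓ 0x30AAB (huge @L0)  — 1 lookups
#1 VA=0x680000005F9 (w,user):
  lvl0: tbl 0x2C, slot 13 ⇒ 0x31087 (P1/RW1/US1/PS1)
  ✓ 0x315F9 (huge @L0)  — 1 lookups
#2 VA=0xF8600000C19 (w,kernel):
  lvl0: tbl 0x2C, slot 31 ⇒ 0x33007 (P1/RW1/US1/PS0)
  lvl1: tbl 0x33, slot 24 ⇒ 0x1B004 (P0/RW0/US1/PS0)
  ✗ PAGE_NOT_PRESENT  [2 reads]

Access #2 PA: FAULT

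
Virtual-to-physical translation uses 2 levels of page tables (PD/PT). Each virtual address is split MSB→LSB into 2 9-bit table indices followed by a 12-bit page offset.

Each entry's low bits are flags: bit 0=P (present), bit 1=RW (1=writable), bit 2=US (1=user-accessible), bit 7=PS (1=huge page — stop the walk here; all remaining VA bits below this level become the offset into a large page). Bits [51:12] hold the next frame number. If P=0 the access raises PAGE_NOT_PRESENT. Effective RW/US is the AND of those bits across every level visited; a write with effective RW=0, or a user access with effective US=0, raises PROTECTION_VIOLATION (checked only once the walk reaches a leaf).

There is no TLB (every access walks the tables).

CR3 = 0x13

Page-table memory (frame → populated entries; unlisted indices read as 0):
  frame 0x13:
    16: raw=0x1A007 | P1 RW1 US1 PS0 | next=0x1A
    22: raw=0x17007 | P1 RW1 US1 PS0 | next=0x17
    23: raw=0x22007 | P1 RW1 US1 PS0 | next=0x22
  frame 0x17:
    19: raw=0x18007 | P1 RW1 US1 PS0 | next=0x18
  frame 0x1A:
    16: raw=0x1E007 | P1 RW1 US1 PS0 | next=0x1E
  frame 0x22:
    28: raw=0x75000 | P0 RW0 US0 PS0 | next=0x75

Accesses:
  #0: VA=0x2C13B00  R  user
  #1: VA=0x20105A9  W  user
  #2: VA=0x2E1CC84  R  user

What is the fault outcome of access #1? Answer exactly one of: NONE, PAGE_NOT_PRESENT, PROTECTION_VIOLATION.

Walk each access:
#0 VA=0x2C13B00 (r,user):
  [0] read 0x13 idx=22: raw=0x17007 flags P=1 W=1 U=1 S=0
  [1] read 0x17 idx=19: raw=0x18007 flags P=1 W=1 U=1 S=0
  ⇒ phys 0x18B00  [2 reads]
#1 VA=0x20105A9 (w,user):
  [0] read 0x13 idx=16: raw=0x1A007 flags P=1 W=1 U=1 S=0
  [1] read 0x1A idx=16: raw=0x1E007 flags P=1 W=1 U=1 S=0
  ⇒ phys 0x1E5A9  [2 reads]
#2 VA=0x2E1CC84 (r,user):
  [0] read 0x13 idx=23: raw=0x22007 flags P=1 W=1 U=1 S=0
  [1] read 0x22 idx=28: raw=0x75000 flags P=0 W=0 U=0 S=0
  ⇒ fault: PAGE_NOT_PRESENT  — 2 lookups

Access #1 fault: NONE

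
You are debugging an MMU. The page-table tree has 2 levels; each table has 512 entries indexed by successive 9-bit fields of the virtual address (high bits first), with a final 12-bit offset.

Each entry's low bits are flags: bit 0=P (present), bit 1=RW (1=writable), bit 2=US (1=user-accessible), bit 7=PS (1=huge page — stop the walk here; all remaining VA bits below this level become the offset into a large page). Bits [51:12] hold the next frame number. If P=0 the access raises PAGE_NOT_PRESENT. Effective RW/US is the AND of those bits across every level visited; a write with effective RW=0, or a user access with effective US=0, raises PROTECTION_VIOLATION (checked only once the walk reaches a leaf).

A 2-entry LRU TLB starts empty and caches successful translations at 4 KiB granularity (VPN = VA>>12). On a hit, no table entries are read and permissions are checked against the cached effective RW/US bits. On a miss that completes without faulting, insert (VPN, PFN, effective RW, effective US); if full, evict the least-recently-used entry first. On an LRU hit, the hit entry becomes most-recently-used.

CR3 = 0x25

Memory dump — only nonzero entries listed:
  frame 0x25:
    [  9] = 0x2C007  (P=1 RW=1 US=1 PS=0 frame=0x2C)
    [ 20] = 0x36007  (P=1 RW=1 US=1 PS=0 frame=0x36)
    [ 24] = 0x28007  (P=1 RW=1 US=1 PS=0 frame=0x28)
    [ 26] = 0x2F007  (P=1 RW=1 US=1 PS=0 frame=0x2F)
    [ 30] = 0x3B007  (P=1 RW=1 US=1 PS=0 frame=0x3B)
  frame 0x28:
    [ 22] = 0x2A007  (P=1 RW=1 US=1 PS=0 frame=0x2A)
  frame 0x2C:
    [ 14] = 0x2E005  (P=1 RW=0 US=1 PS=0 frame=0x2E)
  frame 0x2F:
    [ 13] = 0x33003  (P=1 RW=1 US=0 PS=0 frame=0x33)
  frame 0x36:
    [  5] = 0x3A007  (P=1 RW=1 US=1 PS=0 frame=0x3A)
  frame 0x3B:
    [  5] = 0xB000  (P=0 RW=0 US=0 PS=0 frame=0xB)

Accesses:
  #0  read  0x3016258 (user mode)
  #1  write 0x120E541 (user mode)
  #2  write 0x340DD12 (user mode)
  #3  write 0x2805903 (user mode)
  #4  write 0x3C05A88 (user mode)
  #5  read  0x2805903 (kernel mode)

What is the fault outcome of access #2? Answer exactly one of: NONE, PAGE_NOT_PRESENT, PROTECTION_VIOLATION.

Walk each access:
#0 VA=0x3016258 (r,user):
  [0] read 0x25 idx=24: raw=0x28007 flags P=1 W=1 U=1 S=0
  [1] read 0x28 idx=22: raw=0x2A007 flags P=1 W=1 U=1 S=0
  ⇒ phys 0x2A258  [2 reads]
#1 VA=0x120E541 (w,user):
  [0] read 0x25 idx=9: raw=0x2C007 flags P=1 W=1 U=1 S=0
  [1] read 0x2C idx=14: raw=0x2E005 flags P=1 W=0 U=1 S=0
  ✗ PROTECTION_VIOLATION  [2 reads]
#2 VA=0x340DD12 (w,user):
  [0] read 0x25 idx=26: raw=0x2F007 flags P=1 W=1 U=1 S=0
  [1] read 0x2F idx=13: raw=0x33003 flags P=1 W=1 U=0 S=0
  ✗ PROTECTION_VIOLATION  [2 reads]
#3 VA=0x2805903 (w,user):
  [0] read 0x25 idx=20: raw=0x36007 flags P=1 W=1 U=1 S=0
  [1] read 0x36 idx=5: raw=0x3A007 flags P=1 W=1 U=1 S=0
  ⇒ phys 0x3A903  [2 reads]
#4 VA=0x3C05A88 (w,user):
  [0] read 0x25 idx=30: raw=0x3B007 flags P=1 W=1 U=1 S=0
  [1] read 0x3B idx=5: raw=0xB000 flags P=0 W=0 U=0 S=0
  ✗ PAGE_NOT_PRESENT  [2 reads]
#5 VA=0x2805903 (r,kernel):
  TLB hit vpn=0x2805 → PA=0x3A903

Access #2 fault: PROTECTION_VIOLATION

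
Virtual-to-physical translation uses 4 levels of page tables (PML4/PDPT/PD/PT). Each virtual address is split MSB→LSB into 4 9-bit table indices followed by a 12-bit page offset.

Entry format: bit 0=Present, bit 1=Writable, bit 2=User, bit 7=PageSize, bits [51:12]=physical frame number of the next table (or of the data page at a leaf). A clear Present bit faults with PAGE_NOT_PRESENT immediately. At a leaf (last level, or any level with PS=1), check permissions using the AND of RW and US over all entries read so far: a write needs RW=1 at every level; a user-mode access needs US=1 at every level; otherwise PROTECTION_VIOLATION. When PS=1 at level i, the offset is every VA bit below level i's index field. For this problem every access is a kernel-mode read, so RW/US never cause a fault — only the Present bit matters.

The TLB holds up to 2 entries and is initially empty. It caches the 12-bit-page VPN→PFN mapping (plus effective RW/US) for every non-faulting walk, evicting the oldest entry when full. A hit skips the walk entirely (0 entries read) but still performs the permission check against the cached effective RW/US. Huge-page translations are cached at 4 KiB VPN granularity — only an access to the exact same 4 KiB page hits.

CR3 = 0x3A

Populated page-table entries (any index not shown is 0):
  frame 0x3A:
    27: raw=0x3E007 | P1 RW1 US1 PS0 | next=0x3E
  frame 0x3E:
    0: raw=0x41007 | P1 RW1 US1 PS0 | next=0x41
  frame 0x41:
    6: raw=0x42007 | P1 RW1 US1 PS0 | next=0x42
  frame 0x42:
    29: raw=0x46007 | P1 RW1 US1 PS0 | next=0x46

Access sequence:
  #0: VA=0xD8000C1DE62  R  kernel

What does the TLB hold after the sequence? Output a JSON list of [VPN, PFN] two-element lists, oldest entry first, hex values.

Trace:
#0 VA=0xD8000C1DE62 (r,kernel):
  [0] read 0x3A idx=27: raw=0x3E007 flags P=1 W=1 U=1 S=0
  [1] read 0x3E idx=0: raw=0x41007 flags P=1 W=1 U=1 S=0
  [2] read 0x41 idx=6: raw=0x42007 flags P=1 W=1 U=1 S=0
  [3] read 0x42 idx=29: raw=0x46007 flags P=1 W=1 U=1 S=0
  → PA=0x46E62  (4 entries read)

TLB: [["0xD8000C1D", "0x46"]]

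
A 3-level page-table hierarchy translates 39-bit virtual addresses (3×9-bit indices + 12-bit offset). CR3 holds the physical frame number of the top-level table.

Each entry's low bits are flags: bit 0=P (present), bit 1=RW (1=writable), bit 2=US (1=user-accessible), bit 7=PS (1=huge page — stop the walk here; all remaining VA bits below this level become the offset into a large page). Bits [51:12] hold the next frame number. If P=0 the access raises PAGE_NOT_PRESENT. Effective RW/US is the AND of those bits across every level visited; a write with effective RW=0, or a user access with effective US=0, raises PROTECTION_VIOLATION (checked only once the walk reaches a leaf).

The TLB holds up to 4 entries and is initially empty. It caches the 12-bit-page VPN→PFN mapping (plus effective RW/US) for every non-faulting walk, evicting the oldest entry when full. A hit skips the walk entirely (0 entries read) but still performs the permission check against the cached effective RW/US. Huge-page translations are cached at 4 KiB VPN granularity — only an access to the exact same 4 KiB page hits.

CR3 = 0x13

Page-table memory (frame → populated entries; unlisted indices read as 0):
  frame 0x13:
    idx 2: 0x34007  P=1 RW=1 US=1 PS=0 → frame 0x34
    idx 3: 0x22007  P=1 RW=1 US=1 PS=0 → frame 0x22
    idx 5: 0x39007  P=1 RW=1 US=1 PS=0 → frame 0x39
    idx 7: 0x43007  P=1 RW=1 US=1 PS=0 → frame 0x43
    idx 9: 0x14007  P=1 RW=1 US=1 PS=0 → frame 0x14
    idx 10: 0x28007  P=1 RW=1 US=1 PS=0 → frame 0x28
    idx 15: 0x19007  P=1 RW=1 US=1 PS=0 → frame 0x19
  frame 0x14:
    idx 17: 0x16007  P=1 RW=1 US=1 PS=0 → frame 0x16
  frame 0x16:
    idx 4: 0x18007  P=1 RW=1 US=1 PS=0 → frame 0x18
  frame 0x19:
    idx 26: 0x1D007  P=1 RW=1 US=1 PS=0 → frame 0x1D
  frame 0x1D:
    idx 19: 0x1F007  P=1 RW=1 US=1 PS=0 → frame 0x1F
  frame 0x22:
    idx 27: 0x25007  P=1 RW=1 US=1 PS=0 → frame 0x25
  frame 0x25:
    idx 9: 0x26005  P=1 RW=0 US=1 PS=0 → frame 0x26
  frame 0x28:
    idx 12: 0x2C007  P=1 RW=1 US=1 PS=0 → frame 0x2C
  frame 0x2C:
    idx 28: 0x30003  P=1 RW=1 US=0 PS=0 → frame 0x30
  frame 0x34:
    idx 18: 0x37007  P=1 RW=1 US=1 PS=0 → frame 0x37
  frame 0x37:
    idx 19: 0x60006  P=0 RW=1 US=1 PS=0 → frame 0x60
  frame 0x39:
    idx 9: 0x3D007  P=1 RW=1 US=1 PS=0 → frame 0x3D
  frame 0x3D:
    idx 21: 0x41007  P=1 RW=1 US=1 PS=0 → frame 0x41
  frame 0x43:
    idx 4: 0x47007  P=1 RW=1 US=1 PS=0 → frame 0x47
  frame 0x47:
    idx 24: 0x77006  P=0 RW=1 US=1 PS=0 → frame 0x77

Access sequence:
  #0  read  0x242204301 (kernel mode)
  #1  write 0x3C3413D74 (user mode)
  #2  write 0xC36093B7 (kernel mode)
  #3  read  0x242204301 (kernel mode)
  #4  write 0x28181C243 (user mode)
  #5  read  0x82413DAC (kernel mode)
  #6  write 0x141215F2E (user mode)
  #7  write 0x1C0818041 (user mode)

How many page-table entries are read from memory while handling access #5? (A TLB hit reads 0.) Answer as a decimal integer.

Per-access translation:
#0 VA=0x242204301 (r,kernel):
  L0 @0x13[9] → 0x14007  P=1,RW=1,US=1,PS=0
  L1 @0x14[17] → 0x16007  P=1,RW=1,US=1,PS=0
  L2 @0x16[4] → 0x18007  P=1,RW=1,US=1,PS=0
  → PA=0x18301  (3 entries read)
#1 VA=0x3C3413D74 (w,user):
  L0 @0x13[15] → 0x19007  P=1,RW=1,US=1,PS=0
  L1 @0x19[26] → 0x1D007  P=1,RW=1,US=1,PS=0
  L2 @0x1D[19] → 0x1F007  P=1,RW=1,US=1,PS=0
  → PA=0x1FD74  (3 entries read)
#2 VA=0xC36093B7 (w,kernel):
  L0 @0x13[3] → 0x22007  P=1,RW=1,US=1,PS=0
  L1 @0x22[27] → 0x25007  P=1,RW=1,US=1,PS=0
  L2 @0x25[9] → 0x26005  P=1,RW=0,US=1,PS=0
  ⇒ fault: PROTECTION_VIOLATION  — 3 lookups
#3 VA=0x242204301 (r,kernel):
  TLB hit vpn=0x242204 → PA=0x18301
#4 VA=0x28181C243 (w,user):
  L0 @0x13[10] → 0x28007  P=1,RW=1,US=1,PS=0
  L1 @0x28[12] → 0x2C007  P=1,RW=1,US=1,PS=0
  L2 @0x2C[28] → 0x30003  P=1,RW=1,US=0,PS=0
  ⇒ fault: PROTECTION_VIOLATION  — 3 lookups
#5 VA=0x82413DAC (r,kernel):
  L0 @0x13[2] → 0x34007  P=1,RW=1,US=1,PS=0
  L1 @0x34[18] → 0x37007  P=1,RW=1,US=1,PS=0
  L2 @0x37[19] → 0x60006  P=0,RW=1,US=1,PS=0
  ⇒ fault: PAGE_NOT_PRESENT  — 3 lookups
#6 VA=0x141215F2E (w,user):
  L0 @0x13[5] → 0x39007  P=1,RW=1,US=1,PS=0
  L1 @0x39[9] → 0x3D007  P=1,RW=1,US=1,PS=0
  L2 @0x3D[21] → 0x41007  P=1,RW=1,US=1,PS=0
  → PA=0x41F2E  (3 entries read)
#7 VA=0x1C0818041 (w,user):
  L0 @0x13[7] → 0x43007  P=1,RW=1,US=1,PS=0
  L1 @0x43[4] → 0x47007  P=1,RW=1,US=1,PS=0
  L2 @0x47[24] → 0x77006  P=0,RW=1,US=1,PS=0
  ⇒ fault: PAGE_NOT_PRESENT  — 3 lookups

Entries read for #5: 3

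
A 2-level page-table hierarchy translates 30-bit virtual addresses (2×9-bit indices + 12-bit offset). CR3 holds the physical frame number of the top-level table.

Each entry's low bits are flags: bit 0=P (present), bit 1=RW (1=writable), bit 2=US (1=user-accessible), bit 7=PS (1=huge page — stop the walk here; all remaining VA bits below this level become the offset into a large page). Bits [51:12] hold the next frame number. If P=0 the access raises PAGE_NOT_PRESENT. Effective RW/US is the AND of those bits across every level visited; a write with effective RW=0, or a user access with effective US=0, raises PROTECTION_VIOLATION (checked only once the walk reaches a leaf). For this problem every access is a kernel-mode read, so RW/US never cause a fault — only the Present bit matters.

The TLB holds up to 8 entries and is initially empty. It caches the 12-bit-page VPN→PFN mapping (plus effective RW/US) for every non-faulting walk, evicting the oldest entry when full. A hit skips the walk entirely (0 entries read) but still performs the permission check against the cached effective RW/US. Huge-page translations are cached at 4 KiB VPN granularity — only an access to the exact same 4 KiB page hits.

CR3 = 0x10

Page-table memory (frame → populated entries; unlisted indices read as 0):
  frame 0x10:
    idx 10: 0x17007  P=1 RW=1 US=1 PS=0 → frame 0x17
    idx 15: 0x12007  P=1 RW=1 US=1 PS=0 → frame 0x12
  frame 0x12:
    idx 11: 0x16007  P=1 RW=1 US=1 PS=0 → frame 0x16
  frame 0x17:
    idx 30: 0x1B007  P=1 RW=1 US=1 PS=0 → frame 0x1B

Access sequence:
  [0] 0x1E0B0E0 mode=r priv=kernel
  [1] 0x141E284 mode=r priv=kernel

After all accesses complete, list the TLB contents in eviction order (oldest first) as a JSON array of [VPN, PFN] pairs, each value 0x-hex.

Trace:
#0 VA=0x1E0B0E0 (r,kernel):
  L0: frame=0x10 idx=15 entry=0x12007 [P=1 RW=1 US=1 PS=0]
  L1: frame=0x12 idx=11 entry=0x16007 [P=1 RW=1 US=1 PS=0]
  ⇒ phys 0x160E0  [2 reads]
#1 VA=0x141E284 (r,kernel):
  L0: frame=0x10 idx=10 entry=0x17007 [P=1 RW=1 US=1 PS=0]
  L1: frame=0x17 idx=30 entry=0x1B007 [P=1 RW=1 US=1 PS=0]
  ⇒ phys 0x1B284  [2 reads]

TLB: [["0x1E0B", "0x16"], ["0x141E", "0x1B"]]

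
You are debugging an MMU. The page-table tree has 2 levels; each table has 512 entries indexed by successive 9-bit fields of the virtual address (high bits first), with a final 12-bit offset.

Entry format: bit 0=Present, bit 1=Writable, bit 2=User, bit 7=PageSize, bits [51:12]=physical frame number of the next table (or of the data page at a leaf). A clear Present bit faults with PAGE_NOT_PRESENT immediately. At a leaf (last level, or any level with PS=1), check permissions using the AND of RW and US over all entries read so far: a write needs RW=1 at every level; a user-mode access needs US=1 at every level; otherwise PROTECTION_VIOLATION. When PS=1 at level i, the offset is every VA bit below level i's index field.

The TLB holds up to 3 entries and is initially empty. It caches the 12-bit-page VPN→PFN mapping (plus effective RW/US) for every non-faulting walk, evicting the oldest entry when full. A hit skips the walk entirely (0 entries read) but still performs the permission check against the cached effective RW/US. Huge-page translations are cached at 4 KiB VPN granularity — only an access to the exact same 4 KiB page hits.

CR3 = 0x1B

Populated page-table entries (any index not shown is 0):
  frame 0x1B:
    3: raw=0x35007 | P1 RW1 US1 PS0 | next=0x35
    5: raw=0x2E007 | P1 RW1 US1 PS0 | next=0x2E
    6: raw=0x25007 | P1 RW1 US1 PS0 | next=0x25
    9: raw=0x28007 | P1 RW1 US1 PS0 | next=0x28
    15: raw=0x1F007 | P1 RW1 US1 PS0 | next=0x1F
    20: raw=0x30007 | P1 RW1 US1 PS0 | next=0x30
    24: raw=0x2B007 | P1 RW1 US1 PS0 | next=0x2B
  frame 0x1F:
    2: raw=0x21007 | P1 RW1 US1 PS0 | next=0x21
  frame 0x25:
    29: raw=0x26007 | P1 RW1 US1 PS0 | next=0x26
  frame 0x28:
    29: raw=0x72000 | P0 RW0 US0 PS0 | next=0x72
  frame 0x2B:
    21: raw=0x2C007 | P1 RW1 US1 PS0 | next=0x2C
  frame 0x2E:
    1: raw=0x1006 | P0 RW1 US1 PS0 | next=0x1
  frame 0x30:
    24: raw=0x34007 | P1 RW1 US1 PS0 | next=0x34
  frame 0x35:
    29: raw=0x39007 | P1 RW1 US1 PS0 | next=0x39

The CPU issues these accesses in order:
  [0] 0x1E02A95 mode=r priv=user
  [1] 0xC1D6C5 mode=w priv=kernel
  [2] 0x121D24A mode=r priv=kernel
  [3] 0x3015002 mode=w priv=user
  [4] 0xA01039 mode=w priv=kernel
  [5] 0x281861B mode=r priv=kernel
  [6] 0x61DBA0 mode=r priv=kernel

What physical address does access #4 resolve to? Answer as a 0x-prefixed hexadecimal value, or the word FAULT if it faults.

Walk each access:
#0 VA=0x1E02A95 (r,user):
  L0: frame=0x1B idx=15 entry=0x1F007 [P=1 RW=1 US=1 PS=0]
  L1: frame=0x1F idx=2 entry=0x21007 [P=1 RW=1 US=1 PS=0]
  → PA=0x21A95  (2 entries read)
#1 VA=0xC1D6C5 (w,kernel):
  L0: frame=0x1B idx=6 entry=0x25007 [P=1 RW=1 US=1 PS=0]
  L1: frame=0x25 idx=29 entry=0x26007 [P=1 RW=1 US=1 PS=0]
  → PA=0x266C5  (2 entries read)
#2 VA=0x121D24A (r,kernel):
  L0: frame=0x1B idx=9 entry=0x28007 [P=1 RW=1 US=1 PS=0]
  L1: frame=0x28 idx=29 entry=0x72000 [P=0 RW=0 US=0 PS=0]
  ✗ PAGE_NOT_PRESENT  [2 reads]
#3 VA=0x3015002 (w,user):
  L0: frame=0x1B idx=24 entry=0x2B007 [P=1 RW=1 US=1 PS=0]
  L1: frame=0x2B idx=21 entry=0x2C007 [P=1 RW=1 US=1 PS=0]
  → PA=0x2C002  (2 entries read)
#4 VA=0xA01039 (w,kernel):
  L0: frame=0x1B idx=5 entry=0x2E007 [P=1 RW=1 US=1 PS=0]
  L1: frame=0x2E idx=1 entry=0x1006 [P=0 RW=1 US=1 PS=0]
  ✗ PAGE_NOT_PRESENT  [2 reads]
#5 VA=0x281861B (r,kernel):
  L0: frame=0x1B idx=20 entry=0x30007 [P=1 RW=1 US=1 PS=0]
  L1: frame=0x30 idx=24 entry=0x34007 [P=1 RW=1 US=1 PS=0]
  → PA=0x3461B  (2 entries read)
#6 VA=0x61DBA0 (r,kernel):
  L0: frame=0x1B idx=3 entry=0x35007 [P=1 RW=1 US=1 PS=0]
  L1: frame=0x35 idx=29 entry=0x39007 [P=1 RW=1 US=1 PS=0]
  → PA=0x39BA0  (2 entries read)

Access #4 PA: FAULT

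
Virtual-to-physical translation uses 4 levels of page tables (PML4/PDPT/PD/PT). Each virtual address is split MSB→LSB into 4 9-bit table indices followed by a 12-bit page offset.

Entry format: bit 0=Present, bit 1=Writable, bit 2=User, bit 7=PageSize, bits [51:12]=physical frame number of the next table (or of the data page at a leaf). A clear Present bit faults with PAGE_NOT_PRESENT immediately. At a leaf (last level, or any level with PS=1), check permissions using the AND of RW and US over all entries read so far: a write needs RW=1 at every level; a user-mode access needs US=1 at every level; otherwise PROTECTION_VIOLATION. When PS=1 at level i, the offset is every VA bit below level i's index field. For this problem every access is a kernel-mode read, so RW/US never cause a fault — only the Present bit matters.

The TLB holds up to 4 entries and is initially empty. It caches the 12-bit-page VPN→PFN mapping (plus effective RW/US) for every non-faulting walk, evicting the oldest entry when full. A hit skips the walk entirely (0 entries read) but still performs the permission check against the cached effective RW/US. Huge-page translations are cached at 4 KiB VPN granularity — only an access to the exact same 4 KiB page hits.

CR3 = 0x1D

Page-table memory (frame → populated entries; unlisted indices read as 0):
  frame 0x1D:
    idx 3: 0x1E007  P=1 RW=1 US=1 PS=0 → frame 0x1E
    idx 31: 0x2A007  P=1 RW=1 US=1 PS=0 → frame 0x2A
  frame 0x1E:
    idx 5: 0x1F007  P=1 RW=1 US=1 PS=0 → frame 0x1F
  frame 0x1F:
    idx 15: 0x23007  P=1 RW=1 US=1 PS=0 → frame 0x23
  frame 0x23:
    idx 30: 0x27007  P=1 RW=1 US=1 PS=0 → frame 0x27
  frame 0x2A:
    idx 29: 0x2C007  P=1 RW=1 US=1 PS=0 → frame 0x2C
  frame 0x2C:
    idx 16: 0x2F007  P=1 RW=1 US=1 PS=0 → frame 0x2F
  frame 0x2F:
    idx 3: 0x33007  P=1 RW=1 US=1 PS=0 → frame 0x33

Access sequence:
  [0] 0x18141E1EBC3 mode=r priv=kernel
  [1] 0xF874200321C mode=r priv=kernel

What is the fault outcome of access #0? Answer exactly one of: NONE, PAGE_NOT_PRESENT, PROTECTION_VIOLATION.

Trace:
#0 VA=0x18141E1EBC3 (r,kernel):
  [0] read 0x1D idx=3: raw=0x1E007 flags P=1 W=1 U=1 S=0
  [1] read 0x1E idx=5: raw=0x1F007 flags P=1 W=1 U=1 S=0
  [2] read 0x1F idx=15: raw=0x23007 flags P=1 W=1 U=1 S=0
  [3] read 0x23 idx=30: raw=0x27007 flags P=1 W=1 U=1 S=0
  → PA=0x27BC3  (4 entries read)
#1 VA=0xF874200321C (r,kernel):
  [0] read 0x1D idx=31: raw=0x2A007 flags P=1 W=1 U=1 S=0
  [1] read 0x2A idx=29: raw=0x2C007 flags P=1 W=1 U=1 S=0
  [2] read 0x2C idx=16: raw=0x2F007 flags P=1 W=1 U=1 S=0
  [3] read 0x2F idx=3: raw=0x33007 flags P=1 W=1 U=1 S=0
  → PA=0x3321C  (4 entries read)

Access #0 fault: NONE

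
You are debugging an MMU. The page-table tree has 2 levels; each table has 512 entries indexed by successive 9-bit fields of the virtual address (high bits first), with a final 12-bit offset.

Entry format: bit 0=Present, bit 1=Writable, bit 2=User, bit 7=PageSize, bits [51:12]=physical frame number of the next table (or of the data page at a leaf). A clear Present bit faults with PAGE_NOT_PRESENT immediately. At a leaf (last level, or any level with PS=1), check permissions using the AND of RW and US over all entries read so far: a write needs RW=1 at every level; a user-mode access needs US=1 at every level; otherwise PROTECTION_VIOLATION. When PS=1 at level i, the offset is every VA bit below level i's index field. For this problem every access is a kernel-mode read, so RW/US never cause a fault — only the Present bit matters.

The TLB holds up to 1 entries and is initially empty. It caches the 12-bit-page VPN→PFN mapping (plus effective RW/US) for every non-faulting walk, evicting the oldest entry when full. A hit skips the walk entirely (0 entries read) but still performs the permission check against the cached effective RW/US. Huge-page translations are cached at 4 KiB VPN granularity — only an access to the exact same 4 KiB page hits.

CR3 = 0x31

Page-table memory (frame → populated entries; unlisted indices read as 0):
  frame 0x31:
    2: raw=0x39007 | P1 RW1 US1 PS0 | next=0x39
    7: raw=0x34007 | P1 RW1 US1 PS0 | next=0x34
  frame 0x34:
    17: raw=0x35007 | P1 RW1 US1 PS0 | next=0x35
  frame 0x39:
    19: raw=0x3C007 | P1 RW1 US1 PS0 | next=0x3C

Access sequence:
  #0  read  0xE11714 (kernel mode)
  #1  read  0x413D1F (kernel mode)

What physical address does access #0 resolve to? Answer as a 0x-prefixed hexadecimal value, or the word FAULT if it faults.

Walk each access:
#0 VA=0xE11714 (r,kernel):
  lvl0: tbl 0x31, slot 7 ⇒ 0x34007 (P1/RW1/US1/PS0)
  lvl1: tbl 0x34, slot 17 ⇒ 0x35007 (P1/RW1/US1/PS0)
  ⇒ phys 0x35714  [2 reads]
#1 VA=0x413D1F (r,kernel):
  lvl0: tbl 0x31, slot 2 ⇒ 0x39007 (P1/RW1/US1/PS0)
  lvl1: tbl 0x39, slot 19 ⇒ 0x3C007 (P1/RW1/US1/PS0)
  ⇒ phys 0x3CD1F  [2 reads]

Access #0 PA: 0x35714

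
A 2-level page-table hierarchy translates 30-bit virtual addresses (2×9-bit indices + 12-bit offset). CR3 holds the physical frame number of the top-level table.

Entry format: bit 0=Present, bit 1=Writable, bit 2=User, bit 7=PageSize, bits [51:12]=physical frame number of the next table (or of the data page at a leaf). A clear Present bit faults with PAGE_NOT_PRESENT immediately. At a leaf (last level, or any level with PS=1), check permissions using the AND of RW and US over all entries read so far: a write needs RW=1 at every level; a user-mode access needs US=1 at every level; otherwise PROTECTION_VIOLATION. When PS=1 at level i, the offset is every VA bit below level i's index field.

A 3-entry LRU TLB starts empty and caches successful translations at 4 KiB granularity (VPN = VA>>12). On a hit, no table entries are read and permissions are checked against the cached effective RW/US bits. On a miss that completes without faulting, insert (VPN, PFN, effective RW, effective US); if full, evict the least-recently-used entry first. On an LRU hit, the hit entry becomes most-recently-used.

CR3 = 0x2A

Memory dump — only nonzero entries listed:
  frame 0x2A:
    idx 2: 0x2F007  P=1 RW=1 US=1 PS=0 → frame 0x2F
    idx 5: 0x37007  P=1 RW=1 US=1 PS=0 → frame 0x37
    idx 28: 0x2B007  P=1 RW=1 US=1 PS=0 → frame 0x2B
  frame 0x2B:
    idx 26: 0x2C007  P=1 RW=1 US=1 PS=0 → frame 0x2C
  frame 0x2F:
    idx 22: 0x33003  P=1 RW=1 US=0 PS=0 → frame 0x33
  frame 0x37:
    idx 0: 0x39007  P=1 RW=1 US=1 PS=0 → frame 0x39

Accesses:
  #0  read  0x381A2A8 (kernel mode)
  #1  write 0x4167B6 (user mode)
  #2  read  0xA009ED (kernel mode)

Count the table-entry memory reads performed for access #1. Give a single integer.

Per-access translation:
#0 VA=0x381A2A8 (r,kernel):
  L0: frame=0x2A idx=28 entry=0x2B007 [P=1 RW=1 US=1 PS=0]
  L1: frame=0x2B idx=26 entry=0x2C007 [P=1 RW=1 US=1 PS=0]
  → PA=0x2C2A8  (2 entries read)
#1 VA=0x4167B6 (w,user):
  L0: frame=0x2A idx=2 entry=0x2F007 [P=1 RW=1 US=1 PS=0]
  L1: frame=0x2F idx=22 entry=0x33003 [P=1 RW=1 US=0 PS=0]
  ✗ PROTECTION_VIOLATION  [2 reads]
#2 VA=0xA009ED (r,kernel):
  L0: frame=0x2A idx=5 entry=0x37007 [P=1 RW=1 US=1 PS=0]
  L1: frame=0x37 idx=0 entry=0x39007 [P=1 RW=1 US=1 PS=0]
  → PA=0x399ED  (2 entries read)

Entries read for #1: 2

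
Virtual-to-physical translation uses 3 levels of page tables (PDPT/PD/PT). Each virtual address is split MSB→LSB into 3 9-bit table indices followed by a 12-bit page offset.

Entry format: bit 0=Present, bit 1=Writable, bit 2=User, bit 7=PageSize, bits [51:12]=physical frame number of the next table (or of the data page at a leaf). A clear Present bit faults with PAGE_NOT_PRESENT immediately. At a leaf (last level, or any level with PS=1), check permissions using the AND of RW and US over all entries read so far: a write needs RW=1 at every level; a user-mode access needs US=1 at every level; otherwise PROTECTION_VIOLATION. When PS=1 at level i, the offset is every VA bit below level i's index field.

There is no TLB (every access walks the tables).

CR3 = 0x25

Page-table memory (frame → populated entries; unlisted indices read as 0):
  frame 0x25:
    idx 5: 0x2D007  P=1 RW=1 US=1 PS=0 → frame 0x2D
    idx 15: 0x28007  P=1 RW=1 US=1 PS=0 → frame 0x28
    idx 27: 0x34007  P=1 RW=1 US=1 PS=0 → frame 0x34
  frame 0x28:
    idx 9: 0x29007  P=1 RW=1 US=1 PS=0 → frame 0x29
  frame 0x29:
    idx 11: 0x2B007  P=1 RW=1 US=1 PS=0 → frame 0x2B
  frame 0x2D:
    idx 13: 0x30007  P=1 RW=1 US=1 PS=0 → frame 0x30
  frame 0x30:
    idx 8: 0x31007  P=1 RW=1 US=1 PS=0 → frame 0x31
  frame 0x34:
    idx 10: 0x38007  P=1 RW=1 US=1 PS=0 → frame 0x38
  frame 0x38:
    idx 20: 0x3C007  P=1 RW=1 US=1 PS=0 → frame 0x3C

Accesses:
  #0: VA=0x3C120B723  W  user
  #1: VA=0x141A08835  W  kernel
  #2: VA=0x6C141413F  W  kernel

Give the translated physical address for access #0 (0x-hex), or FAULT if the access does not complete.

Trace:
#0 VA=0x3C120B723 (w,user):
  [0] read 0x25 idx=15: raw=0x28007 flags P=1 W=1 U=1 S=0
  [1] read 0x28 idx=9: raw=0x29007 flags P=1 W=1 U=1 S=0
  [2] read 0x29 idx=11: raw=0x2B007 flags P=1 W=1 U=1 S=0
  ⇒ phys 0x2B723  [3 reads]
#1 VA=0x141A08835 (w,kernel):
  [0] read 0x25 idx=5: raw=0x2D007 flags P=1 W=1 U=1 S=0
  [1] read 0x2D idx=13: raw=0x30007 flags P=1 W=1 U=1 S=0
  [2] read 0x30 idx=8: raw=0x31007 flags P=1 W=1 U=1 S=0
  ⇒ phys 0x31835  [3 reads]
#2 VA=0x6C141413F (w,kernel):
  [0] read 0x25 idx=27: raw=0x34007 flags P=1 W=1 U=1 S=0
  [1] read 0x34 idx=10: raw=0x38007 flags P=1 W=1 U=1 S=0
  [2] read 0x38 idx=20: raw=0x3C007 flags P=1 W=1 U=1 S=0
  ⇒ phys 0x3C13F  [3 reads]

Access #0 PA: 0x2B723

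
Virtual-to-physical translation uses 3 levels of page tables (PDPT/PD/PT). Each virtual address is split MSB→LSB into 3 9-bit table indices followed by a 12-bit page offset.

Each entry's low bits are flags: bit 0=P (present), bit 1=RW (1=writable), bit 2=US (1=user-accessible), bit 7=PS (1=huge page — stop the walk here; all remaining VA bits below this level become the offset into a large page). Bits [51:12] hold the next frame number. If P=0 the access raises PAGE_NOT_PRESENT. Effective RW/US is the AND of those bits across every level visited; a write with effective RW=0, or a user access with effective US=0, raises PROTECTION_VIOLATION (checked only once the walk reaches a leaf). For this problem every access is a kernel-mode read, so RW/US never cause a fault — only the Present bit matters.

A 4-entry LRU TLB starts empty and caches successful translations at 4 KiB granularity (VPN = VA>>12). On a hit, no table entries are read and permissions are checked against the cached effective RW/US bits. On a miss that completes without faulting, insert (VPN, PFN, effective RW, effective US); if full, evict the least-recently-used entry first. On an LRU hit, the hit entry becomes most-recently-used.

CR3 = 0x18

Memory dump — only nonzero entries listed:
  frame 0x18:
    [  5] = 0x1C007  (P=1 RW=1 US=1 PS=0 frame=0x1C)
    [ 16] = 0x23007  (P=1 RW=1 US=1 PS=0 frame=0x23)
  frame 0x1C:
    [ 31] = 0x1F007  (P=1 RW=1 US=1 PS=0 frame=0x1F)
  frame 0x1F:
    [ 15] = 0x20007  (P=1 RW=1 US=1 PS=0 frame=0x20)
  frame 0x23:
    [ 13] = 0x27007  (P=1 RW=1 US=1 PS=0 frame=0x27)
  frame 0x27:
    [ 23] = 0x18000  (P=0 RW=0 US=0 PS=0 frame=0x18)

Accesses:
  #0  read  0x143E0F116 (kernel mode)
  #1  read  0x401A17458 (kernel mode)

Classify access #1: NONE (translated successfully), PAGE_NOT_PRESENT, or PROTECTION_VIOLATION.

Per-access translation:
#0 VA=0x143E0F116 (r,kernel):
  lvl0: tbl 0x18, slot 5 ⇒ 0x1C007 (P1/RW1/US1/PS0)
  lvl1: tbl 0x1C, slot 31 ⇒ 0x1F007 (P1/RW1/US1/PS0)
  lvl2: tbl 0x1F, slot 15 ⇒ 0x20007 (P1/RW1/US1/PS0)
  ⇒ phys 0x20116  [3 reads]
#1 VA=0x401A17458 (r,kernel):
  lvl0: tbl 0x18, slot 16 ⇒ 0x23007 (P1/RW1/US1/PS0)
  lvl1: tbl 0x23, slot 13 ⇒ 0x27007 (P1/RW1/US1/PS0)
  lvl2: tbl 0x27, slot 23 ⇒ 0x18000 (P0/RW0/US0/PS0)
  ✗ PAGE_NOT_PRESENT  [3 reads]

Access #1 fault: PAGE_NOT_PRESENT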